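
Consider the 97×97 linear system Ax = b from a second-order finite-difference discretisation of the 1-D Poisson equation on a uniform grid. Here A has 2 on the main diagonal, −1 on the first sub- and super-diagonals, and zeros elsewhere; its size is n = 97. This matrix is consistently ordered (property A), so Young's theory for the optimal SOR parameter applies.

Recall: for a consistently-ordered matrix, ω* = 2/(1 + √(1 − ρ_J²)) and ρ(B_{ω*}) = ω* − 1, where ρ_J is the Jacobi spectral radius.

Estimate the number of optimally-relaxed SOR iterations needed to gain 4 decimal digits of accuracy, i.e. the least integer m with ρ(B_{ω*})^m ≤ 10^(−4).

B_J for the 97×97 system has eigenvalues cos(kπ/98); ρ_J = cos(π/98) = 0.9994862.
root = sin(π/98) = 0.0320516  (since 1−cos² = sin²).
ω* = 2 / (1 + 0.0320516) = 2 / 1.0320516 ≈ 1.9378876.
and ρ(B_{ω*}) = 1.9378876 − 1 = 0.9378876.
(0.9378876)^m ≤ 10^{−4}  ⇒  m·ln(0.9378876) ≤ −4·ln10  ⇒  m ≥ 143.631  ⇒  m = 144

m = 144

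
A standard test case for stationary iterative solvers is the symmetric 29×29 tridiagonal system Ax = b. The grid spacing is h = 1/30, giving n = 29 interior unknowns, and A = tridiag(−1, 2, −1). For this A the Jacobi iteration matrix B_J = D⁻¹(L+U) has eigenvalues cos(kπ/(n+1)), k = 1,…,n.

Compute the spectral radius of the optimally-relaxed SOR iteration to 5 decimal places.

ρ_J = max_k |cos(kπ/30)| = cos(π/30) = 0.99452
√(1 − cos²(π/30)) = sin(π/30) ≈ 0.104528.
ω* = 2/(1 + 0.104528) = 2/1.104528 = 1.81073.
At ω = 1.81073 every |λ(B_ω)| = ω−1, so ρ_SOR = 0.81073.

ρ_SOR = 0.81073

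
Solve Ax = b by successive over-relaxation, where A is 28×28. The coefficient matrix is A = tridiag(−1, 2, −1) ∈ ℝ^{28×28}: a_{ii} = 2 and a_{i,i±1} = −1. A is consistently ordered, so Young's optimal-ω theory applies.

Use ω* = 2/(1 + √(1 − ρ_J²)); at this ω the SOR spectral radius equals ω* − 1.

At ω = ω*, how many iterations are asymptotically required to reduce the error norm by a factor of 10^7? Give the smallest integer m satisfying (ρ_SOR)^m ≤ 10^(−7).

[ρ_J] n=28: ρ(B_J) = cos(π/(n+1)) = cos(π/29) = 0.9941380.
1 − cos²(π/29) = sin²(π/29) ⇒ √(1−ρ_J²) = sin(π/29) = 0.1081190.
ω* = 2/(1+0.1081190) = 1.8048603
[ρ_SOR] ω* − 1 = 0.8048603.
7·ln10 = 16.1181; −ln(0.8048603) = 0.217087; m = ⌈16.1181/0.217087⌉ = ⌈74.247⌉ = 75.

m = 75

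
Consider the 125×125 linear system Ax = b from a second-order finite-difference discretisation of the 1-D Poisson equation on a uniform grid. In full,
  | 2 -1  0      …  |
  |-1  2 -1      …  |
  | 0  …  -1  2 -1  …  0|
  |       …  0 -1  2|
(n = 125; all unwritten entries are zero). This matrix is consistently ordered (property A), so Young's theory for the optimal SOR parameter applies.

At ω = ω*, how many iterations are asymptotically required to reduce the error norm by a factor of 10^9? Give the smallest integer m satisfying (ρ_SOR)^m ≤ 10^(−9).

m = 416

[ρ_J] n=125: ρ(B_J) = cos(π/(n+1)) = cos(π/126) = 0.9996892.
root = sin(π/126) = 0.0249307  (since 1−cos² = sin²).
ω* = 2 / (1 + 0.0249307) = 2 / 1.0249307 ≈ 1.9513514.
ρ_SOR = ω* − 1 = 1.9513514 − 1 = 0.9513514.
(0.9513514)^m ≤ 10^{−9}  ⇒  m·ln(0.9513514) ≤ −9·ln10  ⇒  m ≥ 415.531  ⇒  m = 416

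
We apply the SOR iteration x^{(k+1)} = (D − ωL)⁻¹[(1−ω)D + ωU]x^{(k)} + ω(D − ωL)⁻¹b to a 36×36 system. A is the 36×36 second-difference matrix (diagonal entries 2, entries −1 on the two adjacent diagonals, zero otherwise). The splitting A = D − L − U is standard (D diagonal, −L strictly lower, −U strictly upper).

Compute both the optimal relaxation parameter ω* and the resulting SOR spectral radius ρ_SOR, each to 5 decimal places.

½·tridiag(1,0,1) at n=36: λ_k = cos(kπ/37); max |λ| at k=1 ⇒ ρ_J = cos(π/37) ≈ 0.99640.
√(1 − cos²(π/37)) = sin(π/37) ≈ 0.084806.
ω* = 2/(1+0.084806) = 1.84365
At ω = 1.84365 every |λ(B_ω)| = ω−1, so ρ_SOR = 0.84365.

ω* = 1.84365, ρ_SOR = 0.84365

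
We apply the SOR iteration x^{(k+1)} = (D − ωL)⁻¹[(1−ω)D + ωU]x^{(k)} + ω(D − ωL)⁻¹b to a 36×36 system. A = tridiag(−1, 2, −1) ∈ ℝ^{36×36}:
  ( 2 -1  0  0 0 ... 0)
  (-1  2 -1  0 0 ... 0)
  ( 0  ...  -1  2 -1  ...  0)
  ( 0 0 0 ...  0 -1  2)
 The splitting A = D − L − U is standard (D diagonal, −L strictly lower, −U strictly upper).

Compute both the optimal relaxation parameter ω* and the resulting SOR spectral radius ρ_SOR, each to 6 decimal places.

ω* = 1.843648, ρ_SOR = 0.843648

[ρ_J] n=36: ρ(B_J) = cos(π/(n+1)) = cos(π/37) = 0.996397.
√(1−ρ_J²) simplifies to sin(π/37) = 0.0848059.
ω* = 2/(1 + 0.0848059) = 2/1.0848059 = 1.843648.
ρ_SOR = ω* − 1 ≈ 0.843648.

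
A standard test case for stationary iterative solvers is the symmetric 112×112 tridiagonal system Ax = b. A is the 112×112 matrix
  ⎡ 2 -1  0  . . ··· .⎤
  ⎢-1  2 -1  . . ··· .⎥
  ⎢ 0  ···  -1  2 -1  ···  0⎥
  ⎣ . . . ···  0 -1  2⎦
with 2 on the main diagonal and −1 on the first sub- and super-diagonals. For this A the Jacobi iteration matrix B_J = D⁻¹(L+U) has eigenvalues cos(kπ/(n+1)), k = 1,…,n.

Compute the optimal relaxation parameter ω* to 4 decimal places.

spectrum of D⁻¹(L+U) = {cos(kπ/113) : 1≤k≤112}; ρ_J = cos(π/113) = 0.9996.
√(1−ρ_J²) simplifies to sin(π/113) = 0.02780.
Then 2/(1+√(1−ρ_J²)) = 2/(1+0.02780); ω* = 2/1.02780 = 1.9459.
ρ(B_{ω*}) = ω*−1 = 0.9459

ω* = 1.9459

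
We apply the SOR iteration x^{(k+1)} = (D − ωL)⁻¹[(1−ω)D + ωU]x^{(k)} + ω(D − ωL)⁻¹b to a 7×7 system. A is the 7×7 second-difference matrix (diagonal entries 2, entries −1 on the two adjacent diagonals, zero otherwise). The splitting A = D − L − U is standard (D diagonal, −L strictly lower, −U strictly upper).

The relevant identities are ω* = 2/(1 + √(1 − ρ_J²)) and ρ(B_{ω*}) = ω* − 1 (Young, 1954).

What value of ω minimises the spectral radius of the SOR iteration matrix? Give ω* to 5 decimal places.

ω* = 1.44646

[ρ_J] n=7: ρ(B_J) = cos(π/(n+1)) = cos(π/8) = 0.92388.
1 − cos²(π/8) = sin²(π/8) ⇒ √(1−ρ_J²) = sin(π/8) = 0.382683.
ω* = 2/(1+0.382683) = 1.44646
[ρ_SOR] ω* − 1 = 0.44646.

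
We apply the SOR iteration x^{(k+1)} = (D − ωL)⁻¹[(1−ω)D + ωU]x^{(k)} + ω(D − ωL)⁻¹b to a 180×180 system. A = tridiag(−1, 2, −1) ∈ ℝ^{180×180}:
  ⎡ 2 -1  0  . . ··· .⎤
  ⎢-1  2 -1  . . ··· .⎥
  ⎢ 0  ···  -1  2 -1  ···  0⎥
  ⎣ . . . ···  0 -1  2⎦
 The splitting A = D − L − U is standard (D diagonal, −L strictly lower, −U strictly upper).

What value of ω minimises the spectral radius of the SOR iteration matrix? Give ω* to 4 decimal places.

ω* = 1.9659

n=180: λ(B_J) = 1 − λ(A)/2 = cos(kπ/181); k=1 gives ρ_J = 0.9998.
1 − cos²(π/181) = sin²(π/181) ⇒ √(1−ρ_J²) = sin(π/181) = 0.01736.
Young: ω* = 2/(1+√(1−ρ_J²)) = 2/(1+0.01736) = 2/1.01736 = 1.9659.
Hence ρ(B_{ω*}) = 1.9659 − 1 = 0.9659.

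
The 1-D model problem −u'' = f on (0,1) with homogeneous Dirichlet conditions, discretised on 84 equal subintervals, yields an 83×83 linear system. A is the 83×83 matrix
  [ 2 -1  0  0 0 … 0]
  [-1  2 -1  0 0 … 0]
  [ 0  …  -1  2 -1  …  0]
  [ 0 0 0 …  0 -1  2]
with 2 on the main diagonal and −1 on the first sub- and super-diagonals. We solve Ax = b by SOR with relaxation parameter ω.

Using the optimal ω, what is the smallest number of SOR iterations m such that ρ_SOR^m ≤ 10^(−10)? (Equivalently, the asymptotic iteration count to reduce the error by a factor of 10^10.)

m = 308

½·tridiag(1,0,1) at n=83: λ_k = cos(kπ/84); max |λ| at k=1 ⇒ ρ_J = cos(π/84) ≈ 0.9993007.
1 − cos²(π/84) = sin²(π/84) ⇒ √(1−ρ_J²) = sin(π/84) = 0.0373912.
ω* = 2/(1+0.0373912) = 1.9279130
ρ_SOR = ω* − 1 = 1.9279130 − 1 = 0.9279130.
ρ_SOR^m ≤ 10^(−10) ⇔ m ≥ 10·ln10/(−ln 0.9279130) = 23.0259/0.0748173 = 307.762; m = ⌈307.762⌉ = 308.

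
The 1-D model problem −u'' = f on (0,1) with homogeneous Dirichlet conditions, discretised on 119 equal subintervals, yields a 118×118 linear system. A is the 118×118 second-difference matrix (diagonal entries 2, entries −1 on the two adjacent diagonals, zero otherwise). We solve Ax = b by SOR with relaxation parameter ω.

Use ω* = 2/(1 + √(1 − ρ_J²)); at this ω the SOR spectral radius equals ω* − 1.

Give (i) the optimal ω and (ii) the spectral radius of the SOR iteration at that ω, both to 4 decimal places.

n=118: λ(B_J) = 1 − λ(A)/2 = cos(kπ/119); k=1 gives ρ_J = 0.9997.
√(1−ρ_J²) = |sin(π/119)| = 0.02640
ω* = 2/(1+0.02640) = 1.9486
ρ_SOR = ω* − 1 ≈ 0.9486.

ω* = 1.9486, ρ_SOR = 0.9486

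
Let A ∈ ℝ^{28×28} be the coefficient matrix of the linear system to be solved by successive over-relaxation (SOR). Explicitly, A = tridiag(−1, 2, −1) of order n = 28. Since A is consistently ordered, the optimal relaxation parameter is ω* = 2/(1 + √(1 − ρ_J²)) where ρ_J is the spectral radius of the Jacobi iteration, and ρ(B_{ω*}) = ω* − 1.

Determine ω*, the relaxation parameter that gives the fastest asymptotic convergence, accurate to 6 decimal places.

ω* = 1.804860

n=28: λ(B_J) = 1 − λ(A)/2 = cos(kπ/29); k=1 gives ρ_J = 0.994138.
√(1−ρ_J²) = |sin(π/29)| = 0.1081190
So ω* = 2/1.1081190 = 1.804860 (Young).
[ρ_SOR] ω* − 1 = 0.804860.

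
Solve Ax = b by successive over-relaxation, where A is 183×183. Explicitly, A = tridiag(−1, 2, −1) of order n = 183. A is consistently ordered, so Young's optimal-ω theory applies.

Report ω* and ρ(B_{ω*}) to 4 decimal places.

ω* = 1.9664, ρ_SOR = 0.9664

With n=183, ρ(Jacobi) = cos(π/184) = 0.9999.
√(1−ρ_J²) = |sin(π/184)| = 0.01707
Young: ω* = 2/(1+√(1−ρ_J²)) = 2/(1+0.01707) = 2/1.01707 = 1.9664.
ρ(B_{ω*}) = ω*−1 = 0.9664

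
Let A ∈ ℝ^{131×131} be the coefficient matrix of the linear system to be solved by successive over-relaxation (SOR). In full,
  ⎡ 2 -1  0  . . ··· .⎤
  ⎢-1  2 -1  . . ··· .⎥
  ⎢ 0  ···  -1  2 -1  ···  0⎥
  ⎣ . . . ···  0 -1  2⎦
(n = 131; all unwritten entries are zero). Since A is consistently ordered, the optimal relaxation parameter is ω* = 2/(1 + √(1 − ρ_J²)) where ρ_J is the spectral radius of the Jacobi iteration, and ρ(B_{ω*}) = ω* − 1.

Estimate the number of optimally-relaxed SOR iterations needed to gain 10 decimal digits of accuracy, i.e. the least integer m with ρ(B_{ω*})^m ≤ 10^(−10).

ρ_J = max_k |cos(kπ/132)| = cos(π/132) = 0.9997168
1 − cos²(π/132) = sin²(π/132) ⇒ √(1−ρ_J²) = sin(π/132) = 0.0237977.
So ω* = 2/1.0237977 = 1.9535109 (Young).
At ω = 1.9535109 every |λ(B_ω)| = ω−1, so ρ_SOR = 0.9535109.
ρ_SOR^m ≤ 10^(−10) ⇔ m ≥ 10·ln10/(−ln 0.9535109) = 23.0259/0.0476044 = 483.693; m = ⌈483.693⌉ = 484.

m = 484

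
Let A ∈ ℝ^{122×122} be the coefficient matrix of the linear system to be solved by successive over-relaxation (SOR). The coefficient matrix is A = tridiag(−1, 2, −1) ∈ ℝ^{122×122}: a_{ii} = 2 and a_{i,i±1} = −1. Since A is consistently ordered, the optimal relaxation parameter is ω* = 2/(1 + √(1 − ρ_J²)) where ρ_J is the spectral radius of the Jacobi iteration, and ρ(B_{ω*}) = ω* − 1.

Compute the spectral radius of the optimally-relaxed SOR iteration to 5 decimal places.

spectrum of D⁻¹(L+U) = {cos(kπ/123) : 1≤k≤122}; ρ_J = cos(π/123) = 0.99967.
√(1 − cos²(π/123)) = sin(π/123) ≈ 0.025539.
ω* = 2 / (1 + 0.025539) = 2 / 1.025539 ≈ 1.95019.
At ω = 1.95019 every |λ(B_ω)| = ω−1, so ρ_SOR = 0.95019.

ρ_SOR = 0.95019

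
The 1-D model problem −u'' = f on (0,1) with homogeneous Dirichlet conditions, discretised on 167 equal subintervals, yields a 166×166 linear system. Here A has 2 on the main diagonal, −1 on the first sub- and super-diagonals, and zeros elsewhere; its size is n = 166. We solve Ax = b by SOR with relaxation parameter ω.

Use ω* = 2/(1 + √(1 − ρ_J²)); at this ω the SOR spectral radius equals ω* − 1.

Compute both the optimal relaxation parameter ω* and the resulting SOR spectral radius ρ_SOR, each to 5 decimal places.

spectrum of D⁻¹(L+U) = {cos(kπ/167) : 1≤k≤166}; ρ_J = cos(π/167) = 0.99982.
√(1−ρ_J²) = |sin(π/167)| = 0.018811
[ω*] 2 ÷ (1 + 0.018811) = 2 ÷ 1.018811 = 1.96307.
ρ_SOR = ω* − 1 = 1.96307 − 1 = 0.96307.

ω* = 1.96307, ρ_SOR = 0.96307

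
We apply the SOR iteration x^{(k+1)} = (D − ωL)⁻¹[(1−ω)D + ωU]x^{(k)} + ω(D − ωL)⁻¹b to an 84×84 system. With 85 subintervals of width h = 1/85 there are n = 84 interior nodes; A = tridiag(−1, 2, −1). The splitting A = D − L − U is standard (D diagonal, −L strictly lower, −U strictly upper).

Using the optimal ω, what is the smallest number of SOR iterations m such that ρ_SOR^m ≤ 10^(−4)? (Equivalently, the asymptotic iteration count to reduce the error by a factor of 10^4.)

B_J for the 84×84 system has eigenvalues cos(kπ/85); ρ_J = cos(π/85) = 0.9993171.
√(1 − cos²(π/85)) = sin(π/85) ≈ 0.0369515.
Young: ω* = 2/(1+√(1−ρ_J²)) = 2/(1+0.0369515) = 2/1.0369515 = 1.9287305.
[ρ_SOR] ω* − 1 = 0.9287305.
m ≥ 4·ln10 / (−ln 0.9287305) = 124.571; smallest integer m = 125.

m = 125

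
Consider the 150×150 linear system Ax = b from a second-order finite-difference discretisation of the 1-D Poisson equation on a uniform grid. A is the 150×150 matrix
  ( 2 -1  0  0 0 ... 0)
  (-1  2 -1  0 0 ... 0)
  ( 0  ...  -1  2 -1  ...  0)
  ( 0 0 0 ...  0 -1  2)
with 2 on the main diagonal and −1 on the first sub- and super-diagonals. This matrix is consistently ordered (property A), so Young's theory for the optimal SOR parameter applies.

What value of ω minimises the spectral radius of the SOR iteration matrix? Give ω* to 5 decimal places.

ρ_J = max_k |cos(kπ/151)| = cos(π/151) = 0.99978
root = sin(π/151) = 0.020804  (since 1−cos² = sin²).
ω* = 2 / (1 + 0.020804) = 2 / 1.020804 ≈ 1.95924.
ρ_SOR = ω* − 1 ≈ 0.95924.

ω* = 1.95924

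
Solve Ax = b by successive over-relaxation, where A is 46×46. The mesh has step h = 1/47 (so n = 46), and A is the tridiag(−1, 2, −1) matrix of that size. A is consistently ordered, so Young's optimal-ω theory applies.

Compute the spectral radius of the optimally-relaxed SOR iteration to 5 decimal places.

ρ_SOR = 0.87478

½·tridiag(1,0,1) at n=46: λ_k = cos(kπ/47); max |λ| at k=1 ⇒ ρ_J = cos(π/47) ≈ 0.99777.
root = sin(π/47) = 0.066793  (since 1−cos² = sin²).
Young: ω* = 2/(1+√(1−ρ_J²)) = 2/(1+0.066793) = 2/1.066793 = 1.87478.
Hence ρ(B_{ω*}) = 1.87478 − 1 = 0.87478.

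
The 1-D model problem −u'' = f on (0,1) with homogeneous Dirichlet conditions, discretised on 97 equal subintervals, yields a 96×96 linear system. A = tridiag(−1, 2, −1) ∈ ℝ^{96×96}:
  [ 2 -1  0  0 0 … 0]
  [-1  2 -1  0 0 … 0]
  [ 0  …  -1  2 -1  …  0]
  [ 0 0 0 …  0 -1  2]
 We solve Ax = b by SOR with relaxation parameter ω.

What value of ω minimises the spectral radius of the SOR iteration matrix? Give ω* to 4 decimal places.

spectrum of D⁻¹(L+U) = {cos(kπ/97) : 1≤k≤96}; ρ_J = cos(π/97) = 0.9995.
1 − cos²(π/97) = sin²(π/97) ⇒ √(1−ρ_J²) = sin(π/97) = 0.03238.
So ω* = 2/1.03238 = 1.9373 (Young).
and ρ(B_{ω*}) = 1.9373 − 1 = 0.9373.

ω* = 1.9373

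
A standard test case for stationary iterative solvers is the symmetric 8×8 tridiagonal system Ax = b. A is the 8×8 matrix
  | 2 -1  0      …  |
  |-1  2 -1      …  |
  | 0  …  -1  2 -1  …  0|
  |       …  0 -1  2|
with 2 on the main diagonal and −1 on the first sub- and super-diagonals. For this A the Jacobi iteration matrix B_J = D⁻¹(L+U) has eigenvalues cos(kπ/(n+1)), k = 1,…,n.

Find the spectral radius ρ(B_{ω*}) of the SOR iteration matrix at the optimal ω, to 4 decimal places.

ρ_SOR = 0.4903

ρ_J = max_k |cos(kπ/9)| = cos(π/9) = 0.9397
root = sin(π/9) = 0.34202  (since 1−cos² = sin²).
Then 2/(1+√(1−ρ_J²)) = 2/(1+0.34202); ω* = 2/1.34202 = 1.4903.
ρ(B_{ω*}) = ω*−1 = 0.4903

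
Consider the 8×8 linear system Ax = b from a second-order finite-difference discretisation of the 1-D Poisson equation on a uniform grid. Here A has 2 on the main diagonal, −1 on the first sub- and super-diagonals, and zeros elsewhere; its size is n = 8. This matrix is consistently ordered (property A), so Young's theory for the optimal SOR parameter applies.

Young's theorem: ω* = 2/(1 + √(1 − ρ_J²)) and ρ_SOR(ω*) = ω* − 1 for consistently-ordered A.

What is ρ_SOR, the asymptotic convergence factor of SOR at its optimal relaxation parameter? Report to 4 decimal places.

ρ_SOR = 0.4903

ρ_J = max_k |cos(kπ/9)| = cos(π/9) = 0.9397
√(1−ρ_J²) = |sin(π/9)| = 0.34202
So ω* = 2/1.34202 = 1.4903 (Young).
Hence ρ(B_{ω*}) = 1.4903 − 1 = 0.4903.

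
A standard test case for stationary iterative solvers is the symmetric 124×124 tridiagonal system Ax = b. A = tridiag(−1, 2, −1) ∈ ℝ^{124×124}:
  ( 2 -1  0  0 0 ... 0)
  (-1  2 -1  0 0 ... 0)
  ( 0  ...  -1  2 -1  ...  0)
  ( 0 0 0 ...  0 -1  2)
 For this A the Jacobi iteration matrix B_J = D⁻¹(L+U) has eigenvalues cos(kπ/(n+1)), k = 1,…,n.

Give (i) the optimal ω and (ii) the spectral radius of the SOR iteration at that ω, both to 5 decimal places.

spectrum of D⁻¹(L+U) = {cos(kπ/125) : 1≤k≤124}; ρ_J = cos(π/125) = 0.99968.
√(1−ρ_J²) simplifies to sin(π/125) = 0.025130.
ω* = 2/(1 + 0.025130) = 2/1.025130 = 1.95097.
and ρ(B_{ω*}) = 1.95097 − 1 = 0.95097.

ω* = 1.95097, ρ_SOR = 0.95097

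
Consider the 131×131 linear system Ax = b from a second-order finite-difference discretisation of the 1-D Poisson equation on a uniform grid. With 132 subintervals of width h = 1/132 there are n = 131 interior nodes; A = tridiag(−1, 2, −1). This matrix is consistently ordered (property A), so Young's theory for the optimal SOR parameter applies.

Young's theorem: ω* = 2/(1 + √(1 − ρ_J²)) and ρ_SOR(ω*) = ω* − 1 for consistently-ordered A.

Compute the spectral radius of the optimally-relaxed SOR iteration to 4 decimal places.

[ρ_J] n=131: ρ(B_J) = cos(π/(n+1)) = cos(π/132) = 0.9997.
root = sin(π/132) = 0.02380  (since 1−cos² = sin²).
ω* = 2 / (1 + 0.02380) = 2 / 1.02380 ≈ 1.9535.
ρ_SOR = ω* − 1 = 1.9535 − 1 = 0.9535.

ρ_SOR = 0.9535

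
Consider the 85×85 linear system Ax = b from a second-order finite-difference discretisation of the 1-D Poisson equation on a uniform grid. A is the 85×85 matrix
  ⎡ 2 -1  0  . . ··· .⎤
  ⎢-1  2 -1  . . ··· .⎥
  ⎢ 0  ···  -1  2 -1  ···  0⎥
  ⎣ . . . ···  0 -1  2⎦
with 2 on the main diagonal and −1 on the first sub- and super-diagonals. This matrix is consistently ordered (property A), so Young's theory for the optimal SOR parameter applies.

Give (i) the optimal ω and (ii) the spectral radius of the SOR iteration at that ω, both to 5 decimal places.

½·tridiag(1,0,1) at n=85: λ_k = cos(kπ/86); max |λ| at k=1 ⇒ ρ_J = cos(π/86) ≈ 0.99933.
√(1 − cos²(π/86)) = sin(π/86) ≈ 0.036522.
Young: ω* = 2/(1+√(1−ρ_J²)) = 2/(1+0.036522) = 2/1.036522 = 1.92953.
Hence ρ(B_{ω*}) = 1.92953 − 1 = 0.92953.

ω* = 1.92953, ρ_SOR = 0.92953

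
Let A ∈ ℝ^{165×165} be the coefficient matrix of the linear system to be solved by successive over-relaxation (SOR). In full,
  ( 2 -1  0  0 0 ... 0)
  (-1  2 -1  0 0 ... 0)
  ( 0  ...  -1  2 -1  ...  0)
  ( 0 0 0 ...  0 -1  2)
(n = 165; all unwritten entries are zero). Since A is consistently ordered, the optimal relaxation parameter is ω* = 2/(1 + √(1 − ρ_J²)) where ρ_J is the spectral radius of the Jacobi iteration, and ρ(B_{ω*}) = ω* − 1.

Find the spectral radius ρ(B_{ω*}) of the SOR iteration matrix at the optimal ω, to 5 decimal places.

ρ_SOR = 0.96285

½·tridiag(1,0,1) at n=165: λ_k = cos(kπ/166); max |λ| at k=1 ⇒ ρ_J = cos(π/166) ≈ 0.99982.
1 − cos²(π/166) = sin²(π/166) ⇒ √(1−ρ_J²) = sin(π/166) = 0.018924.
So ω* = 2/1.018924 = 1.96285 (Young).
ρ(B_{ω*}) = ω*−1 = 0.96285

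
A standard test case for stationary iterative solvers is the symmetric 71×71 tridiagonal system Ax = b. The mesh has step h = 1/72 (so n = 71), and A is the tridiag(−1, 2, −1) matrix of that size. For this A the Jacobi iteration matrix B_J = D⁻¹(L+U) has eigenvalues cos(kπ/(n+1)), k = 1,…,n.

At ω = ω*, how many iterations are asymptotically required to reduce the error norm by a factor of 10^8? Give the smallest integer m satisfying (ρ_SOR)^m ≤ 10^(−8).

[ρ_J] n=71: ρ(B_J) = cos(π/(n+1)) = cos(π/72) = 0.9990482.
√(1−ρ_J²) = |sin(π/72)| = 0.0436194
[ω*] 2 ÷ (1 + 0.0436194) = 2 ÷ 1.0436194 = 1.9164075.
and ρ(B_{ω*}) = 1.9164075 − 1 = 0.9164075.
Need (0.9164075)^m ≤ 10^(−8): m ≥ 8·ln10/|ln 0.9164075| = 18.4207/0.0872941 = 211.019 ⇒ m = 212.

m = 212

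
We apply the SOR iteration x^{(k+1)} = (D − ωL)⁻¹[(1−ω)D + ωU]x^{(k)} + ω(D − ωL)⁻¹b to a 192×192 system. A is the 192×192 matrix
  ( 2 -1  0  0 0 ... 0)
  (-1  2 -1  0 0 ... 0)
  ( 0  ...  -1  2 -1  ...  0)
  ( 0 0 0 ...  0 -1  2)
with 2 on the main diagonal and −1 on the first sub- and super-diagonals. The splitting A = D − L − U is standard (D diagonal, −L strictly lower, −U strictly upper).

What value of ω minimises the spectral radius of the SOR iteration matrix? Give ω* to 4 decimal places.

ω* = 1.9680

B_J for the 192×192 system has eigenvalues cos(kπ/193); ρ_J = cos(π/193) = 0.9999.
√(1−ρ_J²) = |sin(π/193)| = 0.01628
ω* = 2/(1 + 0.01628) = 2/1.01628 = 1.9680.
ρ(B_{ω*}) = ω*−1 = 0.9680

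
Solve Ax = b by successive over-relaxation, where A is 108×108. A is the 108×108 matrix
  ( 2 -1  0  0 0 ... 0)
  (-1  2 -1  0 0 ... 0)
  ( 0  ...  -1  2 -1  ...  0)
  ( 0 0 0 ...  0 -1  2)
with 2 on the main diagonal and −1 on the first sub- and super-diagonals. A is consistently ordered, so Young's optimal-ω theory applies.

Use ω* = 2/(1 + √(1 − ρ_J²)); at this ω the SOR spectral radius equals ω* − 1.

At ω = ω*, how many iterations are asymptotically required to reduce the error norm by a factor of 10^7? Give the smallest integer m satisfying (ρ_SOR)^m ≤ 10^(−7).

½·tridiag(1,0,1) at n=108: λ_k = cos(kπ/109); max |λ| at k=1 ⇒ ρ_J = cos(π/109) ≈ 0.9995847.
1 − cos²(π/109) = sin²(π/109) ⇒ √(1−ρ_J²) = sin(π/109) = 0.0288180.
[ω*] 2 ÷ (1 + 0.0288180) = 2 ÷ 1.0288180 = 1.9439784.
ρ_SOR = ω* − 1 ≈ 0.9439784.
(0.9439784)^m ≤ 10^{−7}  ⇒  m·ln(0.9439784) ≤ −7·ln10  ⇒  m ≥ 279.576  ⇒  m = 280

m = 280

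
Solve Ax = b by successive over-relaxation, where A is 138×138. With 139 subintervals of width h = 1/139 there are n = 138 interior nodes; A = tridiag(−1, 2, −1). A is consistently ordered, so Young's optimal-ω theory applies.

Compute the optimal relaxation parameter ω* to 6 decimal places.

ω* = 1.955800

n=138: λ(B_J) = 1 − λ(A)/2 = cos(kπ/139); k=1 gives ρ_J = 0.999745.
1 − cos²(π/139) = sin²(π/139) ⇒ √(1−ρ_J²) = sin(π/139) = 0.0225995.
ω* = 2/(1+0.0225995) = 1.955800
ρ_SOR = ω* − 1 ≈ 0.955800.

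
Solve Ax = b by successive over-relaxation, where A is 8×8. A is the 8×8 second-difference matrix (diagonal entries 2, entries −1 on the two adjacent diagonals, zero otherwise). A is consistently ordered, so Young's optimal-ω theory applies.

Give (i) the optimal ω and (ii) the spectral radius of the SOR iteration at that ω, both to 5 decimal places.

ω* = 1.49029, ρ_SOR = 0.49029

B_J for the 8×8 system has eigenvalues cos(kπ/9); ρ_J = cos(π/9) = 0.93969.
1 − cos²(π/9) = sin²(π/9) ⇒ √(1−ρ_J²) = sin(π/9) = 0.342020.
ω* = 2 / (1 + 0.342020) = 2 / 1.342020 ≈ 1.49029.
ρ_SOR = ω* − 1 = 1.49029 − 1 = 0.49029.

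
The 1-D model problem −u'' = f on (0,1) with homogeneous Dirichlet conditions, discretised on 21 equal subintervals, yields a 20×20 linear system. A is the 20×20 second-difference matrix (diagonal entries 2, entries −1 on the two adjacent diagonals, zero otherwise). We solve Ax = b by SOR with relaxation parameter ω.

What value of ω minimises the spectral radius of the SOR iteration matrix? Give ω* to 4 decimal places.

ω* = 1.7406

spectrum of D⁻¹(L+U) = {cos(kπ/21) : 1≤k≤20}; ρ_J = cos(π/21) = 0.9888.
1 − cos²(π/21) = sin²(π/21) ⇒ √(1−ρ_J²) = sin(π/21) = 0.14904.
So ω* = 2/1.14904 = 1.7406 (Young).
ρ_SOR = ω* − 1 ≈ 0.7406.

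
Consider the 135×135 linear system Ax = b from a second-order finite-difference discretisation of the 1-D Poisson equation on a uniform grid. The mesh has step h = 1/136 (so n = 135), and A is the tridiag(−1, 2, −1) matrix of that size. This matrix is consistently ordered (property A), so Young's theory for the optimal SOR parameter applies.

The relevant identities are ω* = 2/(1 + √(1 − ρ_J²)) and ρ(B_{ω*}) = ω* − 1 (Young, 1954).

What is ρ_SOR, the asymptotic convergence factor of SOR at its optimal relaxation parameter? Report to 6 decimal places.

ρ_SOR = 0.954847

spectrum of D⁻¹(L+U) = {cos(kπ/136) : 1≤k≤135}; ρ_J = cos(π/136) = 0.999733.
√(1−ρ_J²) simplifies to sin(π/136) = 0.0230979.
Young: ω* = 2/(1+√(1−ρ_J²)) = 2/(1+0.0230979) = 2/1.0230979 = 1.954847.
ρ_SOR = ω* − 1 = 1.954847 − 1 = 0.954847.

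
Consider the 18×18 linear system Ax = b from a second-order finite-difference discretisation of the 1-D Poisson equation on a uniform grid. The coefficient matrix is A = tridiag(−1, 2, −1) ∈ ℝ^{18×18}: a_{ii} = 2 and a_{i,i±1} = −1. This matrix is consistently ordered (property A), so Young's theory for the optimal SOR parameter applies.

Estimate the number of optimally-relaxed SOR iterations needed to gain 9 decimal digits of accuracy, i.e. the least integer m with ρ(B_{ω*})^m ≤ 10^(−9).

B_J for the 18×18 system has eigenvalues cos(kπ/19); ρ_J = cos(π/19) = 0.9863613.
√(1−ρ_J²) = |sin(π/19)| = 0.1645946
ω* = 2 / (1 + 0.1645946) = 2 / 1.1645946 ≈ 1.7173358.
and ρ(B_{ω*}) = 1.7173358 − 1 = 0.7173358.
For 9 digits: m = 9·ln10 / (−ln 0.7173358) = 20.7233/0.332211 = 62.380; round up → m = 63.

m = 63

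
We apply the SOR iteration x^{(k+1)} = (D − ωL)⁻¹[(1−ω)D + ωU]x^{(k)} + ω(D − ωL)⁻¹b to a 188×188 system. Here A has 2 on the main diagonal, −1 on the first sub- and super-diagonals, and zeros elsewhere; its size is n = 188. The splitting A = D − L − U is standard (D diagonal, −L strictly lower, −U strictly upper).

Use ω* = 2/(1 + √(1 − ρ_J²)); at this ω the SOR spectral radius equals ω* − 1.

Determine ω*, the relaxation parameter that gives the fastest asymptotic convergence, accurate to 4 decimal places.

ω* = 1.9673

ρ_J = max_k |cos(kπ/189)| = cos(π/189) = 0.9999
√(1−ρ_J²) simplifies to sin(π/189) = 0.01662.
ω* = 2/(1 + 0.01662) = 2/1.01662 = 1.9673.
and ρ(B_{ω*}) = 1.9673 − 1 = 0.9673.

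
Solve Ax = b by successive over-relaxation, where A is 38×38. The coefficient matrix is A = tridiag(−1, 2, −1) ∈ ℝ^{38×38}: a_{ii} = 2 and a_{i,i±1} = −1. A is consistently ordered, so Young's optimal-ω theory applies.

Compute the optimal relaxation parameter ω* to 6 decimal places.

B_J for the 38×38 system has eigenvalues cos(kπ/39); ρ_J = cos(π/39) = 0.996757.
√(1 − cos²(π/39)) = sin(π/39) ≈ 0.0804666.
ω* = 2/(1+0.0804666) = 1.851052
[ρ_SOR] ω* − 1 = 0.851052.

ω* = 1.851052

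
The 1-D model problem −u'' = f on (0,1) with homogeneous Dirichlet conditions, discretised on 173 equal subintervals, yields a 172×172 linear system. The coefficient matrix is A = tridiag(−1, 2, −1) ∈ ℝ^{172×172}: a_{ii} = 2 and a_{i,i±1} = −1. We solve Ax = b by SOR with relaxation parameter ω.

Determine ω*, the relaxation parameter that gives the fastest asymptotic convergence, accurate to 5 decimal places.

n=172: λ(B_J) = 1 − λ(A)/2 = cos(kπ/173); k=1 gives ρ_J = 0.99984.
√(1−ρ_J²) = |sin(π/173)| = 0.018158
Then 2/(1+√(1−ρ_J²)) = 2/(1+0.018158); ω* = 2/1.018158 = 1.96433.
[ρ_SOR] ω* − 1 = 0.96433.

ω* = 1.96433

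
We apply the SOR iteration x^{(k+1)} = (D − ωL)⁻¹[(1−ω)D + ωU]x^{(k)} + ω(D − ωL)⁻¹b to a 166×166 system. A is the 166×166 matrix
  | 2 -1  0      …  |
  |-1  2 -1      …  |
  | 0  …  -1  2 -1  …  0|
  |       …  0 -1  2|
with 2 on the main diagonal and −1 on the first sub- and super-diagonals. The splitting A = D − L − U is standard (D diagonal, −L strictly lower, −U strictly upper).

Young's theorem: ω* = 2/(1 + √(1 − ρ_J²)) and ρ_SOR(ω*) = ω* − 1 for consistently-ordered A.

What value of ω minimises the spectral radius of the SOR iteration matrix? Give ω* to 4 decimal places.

ω* = 1.9631

n=166: λ(B_J) = 1 − λ(A)/2 = cos(kπ/167); k=1 gives ρ_J = 0.9998.
√(1−ρ_J²) simplifies to sin(π/167) = 0.01881.
So ω* = 2/1.01881 = 1.9631 (Young).
Hence ρ(B_{ω*}) = 1.9631 − 1 = 0.9631.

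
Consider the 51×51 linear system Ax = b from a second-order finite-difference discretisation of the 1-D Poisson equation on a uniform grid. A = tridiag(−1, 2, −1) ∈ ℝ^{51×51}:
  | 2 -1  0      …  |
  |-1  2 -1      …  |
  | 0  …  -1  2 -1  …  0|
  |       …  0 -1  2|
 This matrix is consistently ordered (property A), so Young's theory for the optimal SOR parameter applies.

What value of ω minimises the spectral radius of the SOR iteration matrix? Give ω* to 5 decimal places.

With n=51, ρ(Jacobi) = cos(π/52) = 0.99818.
root = sin(π/52) = 0.060378  (since 1−cos² = sin²).
ω* = 2/(1 + 0.060378) = 2/1.060378 = 1.88612.
and ρ(B_{ω*}) = 1.88612 − 1 = 0.88612.

ω* = 1.88612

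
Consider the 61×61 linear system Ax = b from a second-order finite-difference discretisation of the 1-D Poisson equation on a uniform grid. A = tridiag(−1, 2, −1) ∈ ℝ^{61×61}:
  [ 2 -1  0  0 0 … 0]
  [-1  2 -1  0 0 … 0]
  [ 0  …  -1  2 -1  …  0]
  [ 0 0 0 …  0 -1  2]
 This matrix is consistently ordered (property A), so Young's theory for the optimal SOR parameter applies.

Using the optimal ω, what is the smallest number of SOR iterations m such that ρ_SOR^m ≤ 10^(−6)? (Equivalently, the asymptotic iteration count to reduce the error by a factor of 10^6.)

m = 137

B_J for the 61×61 system has eigenvalues cos(kπ/62); ρ_J = cos(π/62) = 0.9987165.
√(1−ρ_J²) simplifies to sin(π/62) = 0.0506492.
ω* = 2/(1+0.0506492) = 1.9035849
ρ_SOR = ω* − 1 = 1.9035849 − 1 = 0.9035849.
(0.9035849)^m ≤ 10^{−6}  ⇒  m·ln(0.9035849) ≤ −6·ln10  ⇒  m ≥ 136.268  ⇒  m = 137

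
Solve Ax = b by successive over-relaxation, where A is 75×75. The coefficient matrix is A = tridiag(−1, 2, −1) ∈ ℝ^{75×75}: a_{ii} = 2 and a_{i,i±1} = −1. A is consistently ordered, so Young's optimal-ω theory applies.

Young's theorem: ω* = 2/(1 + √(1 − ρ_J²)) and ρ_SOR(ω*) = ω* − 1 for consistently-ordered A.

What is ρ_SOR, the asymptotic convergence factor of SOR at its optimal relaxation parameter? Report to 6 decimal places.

ρ_SOR = 0.920630

[ρ_J] n=75: ρ(B_J) = cos(π/(n+1)) = cos(π/76) = 0.999146.
√(1−ρ_J²) = |sin(π/76)| = 0.0413250
ω* = 2 / (1 + 0.0413250) = 2 / 1.0413250 ≈ 1.920630.
Hence ρ(B_{ω*}) = 1.920630 − 1 = 0.920630.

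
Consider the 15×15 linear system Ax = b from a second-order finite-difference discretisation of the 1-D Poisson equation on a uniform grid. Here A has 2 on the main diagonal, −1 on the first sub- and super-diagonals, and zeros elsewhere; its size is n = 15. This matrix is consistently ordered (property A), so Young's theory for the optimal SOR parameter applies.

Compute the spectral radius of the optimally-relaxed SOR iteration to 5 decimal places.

n=15: λ(B_J) = 1 − λ(A)/2 = cos(kπ/16); k=1 gives ρ_J = 0.98079.
√(1−ρ_J²) simplifies to sin(π/16) = 0.195090.
ω* = 2/(1 + 0.195090) = 2/1.195090 = 1.67351.
Hence ρ(B_{ω*}) = 1.67351 − 1 = 0.67351.

ρ_SOR = 0.67351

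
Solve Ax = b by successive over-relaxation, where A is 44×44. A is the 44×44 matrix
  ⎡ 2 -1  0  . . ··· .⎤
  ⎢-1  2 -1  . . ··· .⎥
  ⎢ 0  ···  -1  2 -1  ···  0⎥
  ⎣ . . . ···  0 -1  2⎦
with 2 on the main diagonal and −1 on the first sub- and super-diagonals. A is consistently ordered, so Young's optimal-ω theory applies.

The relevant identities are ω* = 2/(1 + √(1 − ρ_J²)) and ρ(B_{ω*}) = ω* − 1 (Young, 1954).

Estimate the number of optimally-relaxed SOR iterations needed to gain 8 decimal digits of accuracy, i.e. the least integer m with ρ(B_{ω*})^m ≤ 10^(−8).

[ρ_J] n=44: ρ(B_J) = cos(π/(n+1)) = cos(π/45) = 0.9975641.
1 − cos²(π/45) = sin²(π/45) ⇒ √(1−ρ_J²) = sin(π/45) = 0.0697565.
So ω* = 2/1.0697565 = 1.8695843 (Young).
ρ_SOR = ω* − 1 ≈ 0.8695843.
Need (0.8695843)^m ≤ 10^(−8): m ≥ 8·ln10/|ln 0.8695843| = 18.4207/0.13974 = 131.821 ⇒ m = 132.

m = 132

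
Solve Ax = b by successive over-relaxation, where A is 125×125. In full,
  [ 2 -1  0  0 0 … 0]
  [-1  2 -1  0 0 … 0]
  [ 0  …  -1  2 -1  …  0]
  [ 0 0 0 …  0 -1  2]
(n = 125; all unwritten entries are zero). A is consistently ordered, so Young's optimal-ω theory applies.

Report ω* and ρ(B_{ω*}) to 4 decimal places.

ω* = 1.9514, ρ_SOR = 0.9514

½·tridiag(1,0,1) at n=125: λ_k = cos(kπ/126); max |λ| at k=1 ⇒ ρ_J = cos(π/126) ≈ 0.9997.
root = sin(π/126) = 0.02493  (since 1−cos² = sin²).
ω* = 2 / (1 + 0.02493) = 2 / 1.02493 ≈ 1.9514.
and ρ(B_{ω*}) = 1.9514 − 1 = 0.9514.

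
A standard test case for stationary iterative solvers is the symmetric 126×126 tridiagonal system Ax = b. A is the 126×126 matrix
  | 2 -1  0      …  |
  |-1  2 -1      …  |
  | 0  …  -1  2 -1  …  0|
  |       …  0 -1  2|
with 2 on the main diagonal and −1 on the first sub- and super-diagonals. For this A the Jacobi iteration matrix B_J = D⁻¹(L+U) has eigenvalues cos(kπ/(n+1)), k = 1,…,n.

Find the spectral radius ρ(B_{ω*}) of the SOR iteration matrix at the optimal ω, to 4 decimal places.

ρ_J = max_k |cos(kπ/127)| = cos(π/127) = 0.9997
√(1 − cos²(π/127)) = sin(π/127) ≈ 0.02473.
Then 2/(1+√(1−ρ_J²)) = 2/(1+0.02473); ω* = 2/1.02473 = 1.9517.
[ρ_SOR] ω* − 1 = 0.9517.

ρ_SOR = 0.9517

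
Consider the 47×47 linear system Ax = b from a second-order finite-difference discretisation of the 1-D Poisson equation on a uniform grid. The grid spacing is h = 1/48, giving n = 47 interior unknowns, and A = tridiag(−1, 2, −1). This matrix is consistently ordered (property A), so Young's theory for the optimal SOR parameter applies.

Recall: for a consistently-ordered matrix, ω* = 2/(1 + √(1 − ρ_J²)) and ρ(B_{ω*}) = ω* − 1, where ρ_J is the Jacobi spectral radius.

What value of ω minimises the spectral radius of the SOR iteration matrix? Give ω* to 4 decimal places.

ω* = 1.8772

B_J for the 47×47 system has eigenvalues cos(kπ/48); ρ_J = cos(π/48) = 0.9979.
1 − cos²(π/48) = sin²(π/48) ⇒ √(1−ρ_J²) = sin(π/48) = 0.06540.
ω* = 2 / (1 + 0.06540) = 2 / 1.06540 ≈ 1.8772.
[ρ_SOR] ω* − 1 = 0.8772.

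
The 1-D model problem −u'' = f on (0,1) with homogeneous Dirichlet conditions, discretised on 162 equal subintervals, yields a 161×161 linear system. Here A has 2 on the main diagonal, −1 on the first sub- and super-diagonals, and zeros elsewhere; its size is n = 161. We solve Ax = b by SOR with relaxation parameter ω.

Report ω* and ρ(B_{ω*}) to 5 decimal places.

ω* = 1.96196, ρ_SOR = 0.96196

B_J for the 161×161 system has eigenvalues cos(kπ/162); ρ_J = cos(π/162) = 0.99981.
1 − cos²(π/162) = sin²(π/162) ⇒ √(1−ρ_J²) = sin(π/162) = 0.019391.
ω* = 2/(1+0.019391) = 1.96196
and ρ(B_{ω*}) = 1.96196 − 1 = 0.96196.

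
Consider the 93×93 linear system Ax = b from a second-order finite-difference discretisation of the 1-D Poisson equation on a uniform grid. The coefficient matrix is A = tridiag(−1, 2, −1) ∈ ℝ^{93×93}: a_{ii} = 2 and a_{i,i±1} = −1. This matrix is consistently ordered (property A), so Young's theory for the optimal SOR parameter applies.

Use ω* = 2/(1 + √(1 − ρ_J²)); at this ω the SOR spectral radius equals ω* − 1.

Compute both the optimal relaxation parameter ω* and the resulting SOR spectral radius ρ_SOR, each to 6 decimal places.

ω* = 1.935331, ρ_SOR = 0.935331

ρ_J = max_k |cos(kπ/94)| = cos(π/94) = 0.999442
1 − cos²(π/94) = sin²(π/94) ⇒ √(1−ρ_J²) = sin(π/94) = 0.0334150.
So ω* = 2/1.0334150 = 1.935331 (Young).
Hence ρ(B_{ω*}) = 1.935331 − 1 = 0.935331.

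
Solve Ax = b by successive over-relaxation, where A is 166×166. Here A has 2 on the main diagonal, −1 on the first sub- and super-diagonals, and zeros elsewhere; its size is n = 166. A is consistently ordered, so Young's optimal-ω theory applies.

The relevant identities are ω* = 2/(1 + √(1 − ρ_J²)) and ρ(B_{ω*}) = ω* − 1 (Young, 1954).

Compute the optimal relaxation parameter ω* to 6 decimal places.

½·tridiag(1,0,1) at n=166: λ_k = cos(kπ/167); max |λ| at k=1 ⇒ ρ_J = cos(π/167) ≈ 0.999823.
1 − cos²(π/167) = sin²(π/167) ⇒ √(1−ρ_J²) = sin(π/167) = 0.0188108.
ω* = 2/(1 + 0.0188108) = 2/1.0188108 = 1.963073.
[ρ_SOR] ω* − 1 = 0.963073.

ω* = 1.963073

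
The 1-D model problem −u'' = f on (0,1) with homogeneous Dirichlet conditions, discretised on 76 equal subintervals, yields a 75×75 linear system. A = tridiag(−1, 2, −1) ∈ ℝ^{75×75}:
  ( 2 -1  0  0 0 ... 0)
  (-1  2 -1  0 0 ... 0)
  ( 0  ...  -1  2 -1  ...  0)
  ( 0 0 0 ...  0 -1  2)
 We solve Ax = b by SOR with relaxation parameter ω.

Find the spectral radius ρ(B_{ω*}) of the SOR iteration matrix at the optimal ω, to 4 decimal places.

[ρ_J] n=75: ρ(B_J) = cos(π/(n+1)) = cos(π/76) = 0.9991.
√(1−ρ_J²) = |sin(π/76)| = 0.04132
[ω*] 2 ÷ (1 + 0.04132) = 2 ÷ 1.04132 = 1.9206.
[ρ_SOR] ω* − 1 = 0.9206.

ρ_SOR = 0.9206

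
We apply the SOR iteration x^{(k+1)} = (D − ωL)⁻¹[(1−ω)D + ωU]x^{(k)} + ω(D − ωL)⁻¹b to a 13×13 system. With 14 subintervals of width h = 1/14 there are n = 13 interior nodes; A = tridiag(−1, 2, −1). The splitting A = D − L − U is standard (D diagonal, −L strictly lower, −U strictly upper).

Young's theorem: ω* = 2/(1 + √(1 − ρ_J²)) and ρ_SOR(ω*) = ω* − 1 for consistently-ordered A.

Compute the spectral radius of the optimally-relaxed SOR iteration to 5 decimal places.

ρ_SOR = 0.63596

ρ_J = max_k |cos(kπ/14)| = cos(π/14) = 0.97493
√(1 − cos²(π/14)) = sin(π/14) ≈ 0.222521.
ω* = 2/(1+0.222521) = 1.63596
ρ(B_{ω*}) = ω*−1 = 0.63596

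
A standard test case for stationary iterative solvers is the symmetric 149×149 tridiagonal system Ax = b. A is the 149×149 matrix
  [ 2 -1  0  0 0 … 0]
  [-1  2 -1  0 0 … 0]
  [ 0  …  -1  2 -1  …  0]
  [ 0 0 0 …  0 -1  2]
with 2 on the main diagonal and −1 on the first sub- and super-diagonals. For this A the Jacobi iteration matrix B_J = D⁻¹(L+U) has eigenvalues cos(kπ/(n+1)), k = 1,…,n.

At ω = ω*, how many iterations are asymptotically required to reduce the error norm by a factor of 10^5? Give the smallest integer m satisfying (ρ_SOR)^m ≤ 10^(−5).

m = 275

ρ_J = max_k |cos(kπ/150)| = cos(π/150) = 0.9997807
√(1−ρ_J²) simplifies to sin(π/150) = 0.0209424.
ω* = 2 / (1 + 0.0209424) = 2 / 1.0209424 ≈ 1.9589744.
[ρ_SOR] ω* − 1 = 0.9589744.
Need (0.9589744)^m ≤ 10^(−5): m ≥ 5·ln10/|ln 0.9589744| = 11.5129/0.0418909 = 274.831 ⇒ m = 275.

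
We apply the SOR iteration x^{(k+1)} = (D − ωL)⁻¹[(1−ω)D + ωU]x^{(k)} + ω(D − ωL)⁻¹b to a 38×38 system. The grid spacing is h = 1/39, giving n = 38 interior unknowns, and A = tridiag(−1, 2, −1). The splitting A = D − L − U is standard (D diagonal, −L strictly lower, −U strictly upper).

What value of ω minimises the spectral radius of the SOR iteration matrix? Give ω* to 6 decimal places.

ω* = 1.851052

ρ_J = max_k |cos(kπ/39)| = cos(π/39) = 0.996757
√(1−ρ_J²) simplifies to sin(π/39) = 0.0804666.
Then 2/(1+√(1−ρ_J²)) = 2/(1+0.0804666); ω* = 2/1.0804666 = 1.851052.
ρ(B_{ω*}) = ω*−1 = 0.851052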